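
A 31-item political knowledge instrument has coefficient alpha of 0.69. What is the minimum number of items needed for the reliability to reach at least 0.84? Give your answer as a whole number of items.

74

Spearman-Brown solved for the length factor n:
n = r_target (1 − r_old) / [ r_old (1 − r_target) ]
n = 0.84 × (1 − 0.69) / [ 0.69 × (1 − 0.84) ]
  = 0.2604 / 0.1104 = 2.3587
So the test needs 2.3587 × 31 ≈ 73.12 items; rounding up, 74.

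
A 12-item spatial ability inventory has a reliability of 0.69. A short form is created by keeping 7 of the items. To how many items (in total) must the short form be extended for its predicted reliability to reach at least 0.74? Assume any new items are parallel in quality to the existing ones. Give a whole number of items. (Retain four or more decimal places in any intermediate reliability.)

16

Short-form reliability: n = 7/12 = 0.5833; r_7 = n·r/(1+(n−1)r) ≈ 0.5649
Then solve for n' with r_old = 0.5649, r_target = 0.74: n' = 0.74(1 − 0.5649)/[0.5649(1 − 0.74)] = 2.1922
Items = 2.1922 × 7 ≈ 15.35 → 16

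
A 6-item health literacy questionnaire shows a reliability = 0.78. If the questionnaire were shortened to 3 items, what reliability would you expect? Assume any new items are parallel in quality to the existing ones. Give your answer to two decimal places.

0.64

Length ratio n = 3/6 = 0.5
Apply the Spearman-Brown prophecy formula, r' = nr / [1 + (n − 1)r]:
r_new = (0.5 × 0.78) / (1 + (0.5 − 1) × 0.78)
     = 0.3900 / 0.6100 = 0.6393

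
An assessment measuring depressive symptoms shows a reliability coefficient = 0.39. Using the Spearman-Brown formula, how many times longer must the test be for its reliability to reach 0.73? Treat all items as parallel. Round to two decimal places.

4.23

Invert Spearman-Brown to solve for n:
n = r*(1 − r) / [ r (1 − r*) ]
n = 0.73 × (1 − 0.39) / [ 0.39 × (1 − 0.73) ]
n = 0.4453 / 0.1053 ≈ 4.2289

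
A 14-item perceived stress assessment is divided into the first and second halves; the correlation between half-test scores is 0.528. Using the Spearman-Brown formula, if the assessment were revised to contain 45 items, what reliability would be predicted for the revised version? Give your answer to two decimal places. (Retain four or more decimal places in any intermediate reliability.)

First correct the split-half correlation to full-test reliability: r_full = 2 × 0.528 / (1 + 0.528) ≈ 0.6911
Then adjust to 45 items: n = 45/14 = 3.2143
r_new = n·r_full / (1 + (n − 1)·r_full) = 2.2214 / 2.5303 ≈ 0.8779

0.88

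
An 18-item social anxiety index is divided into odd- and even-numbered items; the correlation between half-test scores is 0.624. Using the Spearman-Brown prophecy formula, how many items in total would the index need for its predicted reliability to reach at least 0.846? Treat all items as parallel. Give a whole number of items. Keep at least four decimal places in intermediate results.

r_full = 2(0.624)/(1 + 0.624) = 0.7685
n = r_tgt(1 − r_full) / [r_full(1 − r_tgt)] = 0.846 × 0.2315 / (0.7685 × 0.154) ≈ 1.6548
Items = 1.6548 × 18 ≈ 29.79 → 30

30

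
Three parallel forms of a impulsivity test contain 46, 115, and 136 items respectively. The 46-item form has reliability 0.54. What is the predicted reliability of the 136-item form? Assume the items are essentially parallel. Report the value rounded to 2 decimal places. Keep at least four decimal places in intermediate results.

Only the ratio of lengths matters: n = 136/46 = 2.9565
r_{136} = n·r / (1 + (n − 1)·r) = 1.5965 / 2.0565 ≈ 0.7763

0.78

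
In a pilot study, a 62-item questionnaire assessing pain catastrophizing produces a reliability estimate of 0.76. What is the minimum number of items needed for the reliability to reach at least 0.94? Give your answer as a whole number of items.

n = 0.94(1 − 0.76) / [0.76(1 − 0.94)]
n = 0.2256 / 0.0456 ≈ 4.9474
4.9474 × 62 = 306.74 → 307 items

307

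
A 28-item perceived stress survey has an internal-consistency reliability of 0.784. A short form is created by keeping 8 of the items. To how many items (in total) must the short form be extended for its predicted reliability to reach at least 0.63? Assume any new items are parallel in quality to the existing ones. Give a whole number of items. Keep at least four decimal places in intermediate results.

14

Short-form reliability: n = 8/28 = 0.2857; r_8 = n·r/(1+(n−1)r) ≈ 0.5091
Length factor from the short form to reach 0.63: n' = 0.63(1 − 0.5091) / [0.5091(1 − 0.63)] ≈ 1.6418
Total items = 1.6418 × 8 = 13.13, rounded up to 14.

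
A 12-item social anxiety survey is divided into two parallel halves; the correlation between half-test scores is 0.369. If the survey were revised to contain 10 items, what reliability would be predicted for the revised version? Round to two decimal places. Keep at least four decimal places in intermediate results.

0.49

First correct the split-half correlation to full-test reliability: r_full = 2 × 0.369 / (1 + 0.369) ≈ 0.5391
Length factor from 12 to 10 items: n = 10/12 = 0.8333
r_new = n·r_full / (1 + (n − 1)·r_full) = 0.4492 / 0.9101 ≈ 0.4936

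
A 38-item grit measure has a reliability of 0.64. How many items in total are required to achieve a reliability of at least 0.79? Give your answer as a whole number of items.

81

n = 0.79 × (1 − 0.64) / [ 0.64 × (1 − 0.79) ]
n = 0.2844 / 0.1344 ≈ 2.1161
So the test needs 2.1161 × 38 ≈ 80.41 items; rounding up, 81.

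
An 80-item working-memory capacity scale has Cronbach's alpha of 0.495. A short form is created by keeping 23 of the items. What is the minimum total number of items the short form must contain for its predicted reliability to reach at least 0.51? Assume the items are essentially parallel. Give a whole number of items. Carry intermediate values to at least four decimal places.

85

First, r for the 23-item form: n = 23/80 = 0.2875, so r_23 = 0.2875·0.495/(1 + (0.2875 − 1)·0.495) = 0.2199
Length factor from the short form to reach 0.51: n' = 0.51(1 − 0.2199) / [0.2199(1 − 0.51)] ≈ 3.6923
Items = 3.6923 × 23 ≈ 84.92 → 85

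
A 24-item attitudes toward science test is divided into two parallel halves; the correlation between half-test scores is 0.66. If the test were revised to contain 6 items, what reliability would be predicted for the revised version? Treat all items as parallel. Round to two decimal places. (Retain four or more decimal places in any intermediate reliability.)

First correct the split-half correlation to full-test reliability: r_full = 2 × 0.66 / (1 + 0.66) ≈ 0.7952
Then adjust to 6 items: n = 6/24 = 0.2500
r_new = n·r_full / (1 + (n − 1)·r_full) = 0.1988 / 0.4036 ≈ 0.4926

0.49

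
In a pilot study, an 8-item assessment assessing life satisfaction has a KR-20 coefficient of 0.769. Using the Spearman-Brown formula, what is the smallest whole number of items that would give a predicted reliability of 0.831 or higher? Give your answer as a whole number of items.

Spearman-Brown solved for the length factor n:
n = r*(1 − r) / [ r (1 − r*) ]
n = 0.831 × (1 − 0.769) / [ 0.769 × (1 − 0.831) ]
n = 0.191961 / 0.129961 ≈ 1.4771
Items needed = n × 8 = 1.4771 × 8 ≈ 11.82 → round up to 12

12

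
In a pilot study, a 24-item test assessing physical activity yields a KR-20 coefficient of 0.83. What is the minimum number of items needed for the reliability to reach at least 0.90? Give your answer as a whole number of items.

n = 0.90(1 − 0.83) / [0.83(1 − 0.90)]
n = 0.1530 / 0.0830 ≈ 1.8434
So the test needs 1.8434 × 24 ≈ 44.24 items; rounding up, 45.

45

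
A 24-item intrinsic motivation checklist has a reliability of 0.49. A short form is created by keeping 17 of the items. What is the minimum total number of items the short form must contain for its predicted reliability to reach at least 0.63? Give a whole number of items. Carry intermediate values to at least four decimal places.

43

First, r for the 17-item form: n = 17/24 = 0.7083, so r_17 = 0.7083·0.49/(1 + (0.7083 − 1)·0.49) = 0.4049
Then solve for n' with r_old = 0.4049, r_target = 0.63: n' = 0.63(1 − 0.4049)/[0.4049(1 − 0.63)] = 2.5025
Total items = 2.5025 × 17 = 42.54, rounded up to 43.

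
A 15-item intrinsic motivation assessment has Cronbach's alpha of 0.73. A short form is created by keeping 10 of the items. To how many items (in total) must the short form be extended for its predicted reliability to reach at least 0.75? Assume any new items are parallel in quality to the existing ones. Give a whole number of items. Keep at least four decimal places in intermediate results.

17

Short-form reliability: n = 10/15 = 0.6667; r_10 = n·r/(1+(n−1)r) ≈ 0.6432
Then solve for n' with r_old = 0.6432, r_target = 0.75: n' = 0.75(1 − 0.6432)/[0.6432(1 − 0.75)] = 1.6642
Items = 1.6642 × 10 ≈ 16.64 → 17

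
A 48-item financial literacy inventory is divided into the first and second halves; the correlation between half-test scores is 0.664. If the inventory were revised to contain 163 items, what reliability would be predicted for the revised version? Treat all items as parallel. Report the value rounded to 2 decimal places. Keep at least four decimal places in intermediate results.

0.93

Spearman-Brown correction (n = 2): r_full = 2·0.664/(1 + 0.664) = 0.7981
Then adjust to 163 items: n = 163/48 = 3.3958
r_new = n·r_full / (1 + (n − 1)·r_full) = 2.7102 / 2.9121 ≈ 0.9307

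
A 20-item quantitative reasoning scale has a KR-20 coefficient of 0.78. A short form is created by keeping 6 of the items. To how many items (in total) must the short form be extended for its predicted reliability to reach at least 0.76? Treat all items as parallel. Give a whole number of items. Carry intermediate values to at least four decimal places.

18

First, r for the 6-item form: n = 6/20 = 0.3000, so r_6 = 0.3000·0.78/(1 + (0.3000 − 1)·0.78) = 0.5154
Length factor from the short form to reach 0.76: n' = 0.76(1 − 0.5154) / [0.5154(1 − 0.76)] ≈ 2.9774
Total items = 2.9774 × 6 = 17.86, rounded up to 18.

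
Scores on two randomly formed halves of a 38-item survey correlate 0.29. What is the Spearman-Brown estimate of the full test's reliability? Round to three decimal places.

0.450

The full test is twice the length of either half (n = 2).
r_full = 2(0.29) / (1 + 0.29)
       = 0.5800 / 1.2900 = 0.4496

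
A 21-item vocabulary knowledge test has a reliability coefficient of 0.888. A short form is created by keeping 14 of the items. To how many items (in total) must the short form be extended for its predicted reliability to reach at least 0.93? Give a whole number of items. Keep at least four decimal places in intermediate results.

36

Short-form reliability: n = 14/21 = 0.6667; r_14 = n·r/(1+(n−1)r) ≈ 0.8409
Then solve for n' with r_old = 0.8409, r_target = 0.93: n' = 0.93(1 − 0.8409)/[0.8409(1 − 0.93)] = 2.5137
Total items = 2.5137 × 14 = 35.19, rounded up to 36.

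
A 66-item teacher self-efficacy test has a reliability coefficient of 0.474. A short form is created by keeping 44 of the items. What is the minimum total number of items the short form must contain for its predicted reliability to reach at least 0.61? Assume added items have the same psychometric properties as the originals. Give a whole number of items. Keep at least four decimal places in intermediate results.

115

First, r for the 44-item form: n = 44/66 = 0.6667, so r_44 = 0.6667·0.474/(1 + (0.6667 − 1)·0.474) = 0.3753
Then solve for n' with r_old = 0.3753, r_target = 0.61: n' = 0.61(1 − 0.3753)/[0.3753(1 − 0.61)] = 2.6035
Items = 2.6035 × 44 ≈ 114.55 → 115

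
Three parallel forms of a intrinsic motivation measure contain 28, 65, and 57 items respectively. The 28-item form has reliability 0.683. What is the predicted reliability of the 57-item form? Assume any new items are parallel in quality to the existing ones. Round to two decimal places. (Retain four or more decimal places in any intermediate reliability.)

0.81

Only the ratio of lengths matters: n = 57/28 = 2.0357
r_{57} = n·r / (1 + (n − 1)·r) = 1.3904 / 1.7074 ≈ 0.8143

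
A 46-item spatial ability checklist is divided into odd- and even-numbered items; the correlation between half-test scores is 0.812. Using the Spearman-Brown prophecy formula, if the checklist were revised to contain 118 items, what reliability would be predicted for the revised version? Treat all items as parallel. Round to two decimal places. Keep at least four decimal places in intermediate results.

Spearman-Brown correction (n = 2): r_full = 2·0.812/(1 + 0.812) = 0.8962
Length factor from 46 to 118 items: n = 118/46 = 2.5652
r_new = n·r_full / (1 + (n − 1)·r_full) = 2.2989 / 2.4027 ≈ 0.9568

0.96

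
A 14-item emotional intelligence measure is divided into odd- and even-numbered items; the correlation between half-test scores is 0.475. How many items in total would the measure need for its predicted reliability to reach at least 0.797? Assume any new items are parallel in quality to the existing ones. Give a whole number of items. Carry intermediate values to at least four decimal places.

Corrected full-test reliability: r_full = 2 × 0.475 / (1 + 0.475) ≈ 0.6441
n = r_tgt(1 − r_full) / [r_full(1 − r_tgt)] = 0.797 × 0.3559 / (0.6441 × 0.203) ≈ 2.1694
Items = 2.1694 × 14 ≈ 30.37 → 31

31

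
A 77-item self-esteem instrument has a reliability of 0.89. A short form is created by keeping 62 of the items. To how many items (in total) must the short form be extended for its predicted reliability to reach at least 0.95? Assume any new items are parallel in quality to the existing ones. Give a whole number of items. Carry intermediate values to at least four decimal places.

Short-form reliability: n = 62/77 = 0.8052; r_62 = n·r/(1+(n−1)r) ≈ 0.8669
Length factor from the short form to reach 0.95: n' = 0.95(1 − 0.8669) / [0.8669(1 − 0.95)] ≈ 2.9172
Total items = 2.9172 × 62 = 180.87, rounded up to 181.

181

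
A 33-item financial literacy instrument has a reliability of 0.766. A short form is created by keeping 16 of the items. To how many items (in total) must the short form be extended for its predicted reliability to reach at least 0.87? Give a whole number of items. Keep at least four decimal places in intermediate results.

Short-form reliability: n = 16/33 = 0.4848; r_16 = n·r/(1+(n−1)r) ≈ 0.6135
Length factor from the short form to reach 0.87: n' = 0.87(1 − 0.6135) / [0.6135(1 − 0.87)] ≈ 4.2161
Items = 4.2161 × 16 ≈ 67.46 → 68

68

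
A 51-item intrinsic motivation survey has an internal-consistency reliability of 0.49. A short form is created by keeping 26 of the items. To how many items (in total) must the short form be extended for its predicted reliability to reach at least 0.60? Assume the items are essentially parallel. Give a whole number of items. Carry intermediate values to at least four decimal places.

80

Short-form reliability: n = 26/51 = 0.5098; r_26 = n·r/(1+(n−1)r) ≈ 0.3288
Then solve for n' with r_old = 0.3288, r_target = 0.60: n' = 0.60(1 − 0.3288)/[0.3288(1 − 0.60)] = 3.0620
Items = 3.0620 × 26 ≈ 79.61 → 80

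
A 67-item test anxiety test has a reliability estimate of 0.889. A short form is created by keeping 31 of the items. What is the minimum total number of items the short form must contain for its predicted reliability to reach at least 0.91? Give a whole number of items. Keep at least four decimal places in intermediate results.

85

First, r for the 31-item form: n = 31/67 = 0.4627, so r_31 = 0.4627·0.889/(1 + (0.4627 − 1)·0.889) = 0.7875
Length factor from the short form to reach 0.91: n' = 0.91(1 − 0.7875) / [0.7875(1 − 0.91)] ≈ 2.7284
Items = 2.7284 × 31 ≈ 84.58 → 85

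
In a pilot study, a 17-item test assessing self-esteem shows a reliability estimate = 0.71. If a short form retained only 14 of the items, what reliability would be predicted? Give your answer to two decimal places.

Length ratio n = 14/17 = 0.8235
Apply the Spearman-Brown prophecy formula, r' = nr / [1 + (n − 1)r]:
r_new = 0.8235·0.71 / [1 + (0.8235 − 1)·0.71]
     = 0.5847 / 0.8747 = 0.6685

0.67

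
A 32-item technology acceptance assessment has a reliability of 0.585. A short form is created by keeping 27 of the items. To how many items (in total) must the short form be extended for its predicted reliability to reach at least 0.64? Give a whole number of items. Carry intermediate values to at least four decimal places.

41

First, r for the 27-item form: n = 27/32 = 0.8438, so r_27 = 0.8438·0.585/(1 + (0.8438 − 1)·0.585) = 0.5433
Then solve for n' with r_old = 0.5433, r_target = 0.64: n' = 0.64(1 − 0.5433)/[0.5433(1 − 0.64)] = 1.4944
Total items = 1.4944 × 27 = 40.35, rounded up to 41.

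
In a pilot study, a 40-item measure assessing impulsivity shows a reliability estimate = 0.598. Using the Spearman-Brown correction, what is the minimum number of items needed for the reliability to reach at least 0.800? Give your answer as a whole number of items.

108

Invert Spearman-Brown to solve for n:
n = r*(1 − r) / [ r (1 − r*) ]
n = 0.800 × (1 − 0.598) / [ 0.598 × (1 − 0.800) ]
  = 0.321600 / 0.119600 = 2.6890
2.6890 × 40 = 107.56 → 108 items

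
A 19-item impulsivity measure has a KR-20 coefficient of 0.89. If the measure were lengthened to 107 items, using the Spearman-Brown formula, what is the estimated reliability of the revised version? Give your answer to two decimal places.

0.98

Length ratio n = 107/19 = 5.6316
Spearman-Brown: r_new = n·r / (1 + (n − 1)·r)
r_new = 5.6316·0.89 / [1 + (5.6316 − 1)·0.89]
     = 5.0121 / 5.1221 = 0.9785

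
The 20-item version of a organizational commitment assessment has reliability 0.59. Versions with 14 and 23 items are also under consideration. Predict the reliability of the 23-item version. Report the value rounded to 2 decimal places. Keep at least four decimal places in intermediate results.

0.62

Only the ratio of lengths matters: n = 23/20 = 1.1500
r_{23} = n·r / (1 + (n − 1)·r) = 0.6785 / 1.0885 ≈ 0.6233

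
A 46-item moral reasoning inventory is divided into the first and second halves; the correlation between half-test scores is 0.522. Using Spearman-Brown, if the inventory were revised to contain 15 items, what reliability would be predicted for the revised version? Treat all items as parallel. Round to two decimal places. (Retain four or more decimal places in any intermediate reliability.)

Spearman-Brown correction (n = 2): r_full = 2·0.522/(1 + 0.522) = 0.6859
Then adjust to 15 items: n = 15/46 = 0.3261
r_new = n·r_full / (1 + (n − 1)·r_full) = 0.2237 / 0.5378 ≈ 0.4160

0.42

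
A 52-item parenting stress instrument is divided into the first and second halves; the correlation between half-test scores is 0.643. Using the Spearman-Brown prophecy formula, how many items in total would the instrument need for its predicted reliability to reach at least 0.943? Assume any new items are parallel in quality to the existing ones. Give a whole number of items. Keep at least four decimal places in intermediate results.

Corrected full-test reliability: r_full = 2 × 0.643 / (1 + 0.643) ≈ 0.7827
Solve Spearman-Brown for n: n = 0.943(1 − 0.7827) / [0.7827(1 − 0.943)] = 4.5931
Required items = 4.5931 × 52 = 238.84, so 239 items.

239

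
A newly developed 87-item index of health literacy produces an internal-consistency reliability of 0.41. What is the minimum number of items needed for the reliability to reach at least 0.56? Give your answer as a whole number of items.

Rearranging the Spearman-Brown formula for n,
n = r_target (1 − r_old) / [ r_old (1 − r_target) ]
n = 0.56 × (1 − 0.41) / [ 0.41 × (1 − 0.56) ]
  = 0.3304 / 0.1804 = 1.8315
So the test needs 1.8315 × 87 ≈ 159.34 items; rounding up, 160.

160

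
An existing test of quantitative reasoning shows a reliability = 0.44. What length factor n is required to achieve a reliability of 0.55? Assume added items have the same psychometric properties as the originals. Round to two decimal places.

1.56

Invert Spearman-Brown to solve for n:
n = r_target (1 − r_old) / [ r_old (1 − r_target) ]
n = [0.55 × 0.56] / [0.44 × 0.45]
  = 0.3080 / 0.1980 = 1.5556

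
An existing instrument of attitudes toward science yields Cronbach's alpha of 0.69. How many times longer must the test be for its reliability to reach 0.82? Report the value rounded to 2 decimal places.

2.05

Invert Spearman-Brown to solve for n:
n = r*(1 − r) / [ r (1 − r*) ]
n = 0.82 × (1 − 0.69) / [ 0.69 × (1 − 0.82) ]
  = 0.2542 / 0.1242 = 2.0467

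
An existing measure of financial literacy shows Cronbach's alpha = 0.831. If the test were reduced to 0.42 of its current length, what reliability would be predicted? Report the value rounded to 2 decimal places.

0.67

r_new = (0.42 × 0.831) / (1 + (0.42 − 1) × 0.831)
r_new = 0.3490 / 0.5180 ≈ 0.6737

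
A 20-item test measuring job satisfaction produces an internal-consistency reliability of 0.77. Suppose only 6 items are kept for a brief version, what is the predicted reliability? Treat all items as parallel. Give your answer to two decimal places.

n = 6/20 = 0.3
r_new = 0.3·0.77 / [1 + (0.3 − 1)·0.77]
     = 0.2310 / 0.4610 = 0.5011

0.50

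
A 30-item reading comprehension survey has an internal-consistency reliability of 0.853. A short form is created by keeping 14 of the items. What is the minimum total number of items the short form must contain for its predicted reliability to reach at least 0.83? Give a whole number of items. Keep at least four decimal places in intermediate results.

26

Short-form reliability: n = 14/30 = 0.4667; r_14 = n·r/(1+(n−1)r) ≈ 0.7303
Length factor from the short form to reach 0.83: n' = 0.83(1 − 0.7303) / [0.7303(1 − 0.83)] ≈ 1.8031
Total items = 1.8031 × 14 = 25.24, rounded up to 26.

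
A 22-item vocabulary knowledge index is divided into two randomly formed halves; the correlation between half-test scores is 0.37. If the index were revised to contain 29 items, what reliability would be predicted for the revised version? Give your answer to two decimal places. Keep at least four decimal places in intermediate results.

Full-test reliability from the split-half r: r_full = 2(0.37)/(1 + 0.37) = 0.5401
Length factor from 22 to 29 items: n = 29/22 = 1.3182
r_new = n·r_full / (1 + (n − 1)·r_full) = 0.7120 / 1.1719 ≈ 0.6076

0.61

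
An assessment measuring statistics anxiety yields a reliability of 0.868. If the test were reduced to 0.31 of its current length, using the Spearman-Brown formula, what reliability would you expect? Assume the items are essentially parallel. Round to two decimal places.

r_new = 0.31·0.868 / [1 + (0.31 − 1)·0.868]
r_new = 0.2691 / 0.4011 ≈ 0.6709

0.67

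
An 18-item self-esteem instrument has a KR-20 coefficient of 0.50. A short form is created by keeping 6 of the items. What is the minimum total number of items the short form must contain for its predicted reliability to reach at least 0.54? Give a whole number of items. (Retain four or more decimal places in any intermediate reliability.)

First, r for the 6-item form: n = 6/18 = 0.3333, so r_6 = 0.3333·0.50/(1 + (0.3333 − 1)·0.50) = 0.2500
Then solve for n' with r_old = 0.2500, r_target = 0.54: n' = 0.54(1 − 0.2500)/[0.2500(1 − 0.54)] = 3.5217
Items = 3.5217 × 6 ≈ 21.13 → 22

22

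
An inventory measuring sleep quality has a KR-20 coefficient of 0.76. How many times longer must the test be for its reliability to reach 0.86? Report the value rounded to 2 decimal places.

1.94

Rearranging the Spearman-Brown formula for n,
n = r*(1 − r) / [ r (1 − r*) ]
n = 0.86 × (1 − 0.76) / [ 0.76 × (1 − 0.86) ]
n = 0.2064 / 0.1064 ≈ 1.9398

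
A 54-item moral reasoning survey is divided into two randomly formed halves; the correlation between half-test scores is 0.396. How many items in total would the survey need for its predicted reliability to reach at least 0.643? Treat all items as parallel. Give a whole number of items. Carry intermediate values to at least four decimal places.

75

Corrected full-test reliability: r_full = 2 × 0.396 / (1 + 0.396) ≈ 0.5673
n = r_tgt(1 − r_full) / [r_full(1 − r_tgt)] = 0.643 × 0.4327 / (0.5673 × 0.357) ≈ 1.3738
Required items = 1.3738 × 54 = 74.19, so 75 items.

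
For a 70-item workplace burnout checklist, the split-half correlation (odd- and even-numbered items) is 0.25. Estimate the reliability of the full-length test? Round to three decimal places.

Each half is half the length of the full test, so the full test is n = 2 times a half.
r_full = 2r_hh / (1 + r_hh) = 2 × 0.25 / (1 + 0.25)
       = 0.5000 / 1.2500 = 0.4000

0.400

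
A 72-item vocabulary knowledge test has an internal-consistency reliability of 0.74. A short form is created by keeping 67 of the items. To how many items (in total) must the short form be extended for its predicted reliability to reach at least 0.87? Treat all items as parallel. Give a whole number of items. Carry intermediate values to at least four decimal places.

First, r for the 67-item form: n = 67/72 = 0.9306, so r_67 = 0.9306·0.74/(1 + (0.9306 − 1)·0.74) = 0.7259
Length factor from the short form to reach 0.87: n' = 0.87(1 − 0.7259) / [0.7259(1 − 0.87)] ≈ 2.5270
Items = 2.5270 × 67 ≈ 169.31 → 170

170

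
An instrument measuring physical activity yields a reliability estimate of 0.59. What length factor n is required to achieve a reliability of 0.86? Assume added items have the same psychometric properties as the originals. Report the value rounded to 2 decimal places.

Invert Spearman-Brown to solve for n:
n = r_target (1 − r_old) / [ r_old (1 − r_target) ]
n = 0.86 × (1 − 0.59) / [ 0.59 × (1 − 0.86) ]
  = 0.3526 / 0.0826 = 4.2688

4.27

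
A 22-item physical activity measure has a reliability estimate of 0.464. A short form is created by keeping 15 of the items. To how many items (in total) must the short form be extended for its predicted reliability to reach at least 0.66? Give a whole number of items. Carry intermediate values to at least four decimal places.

50

First, r for the 15-item form: n = 15/22 = 0.6818, so r_15 = 0.6818·0.464/(1 + (0.6818 − 1)·0.464) = 0.3712
Length factor from the short form to reach 0.66: n' = 0.66(1 − 0.3712) / [0.3712(1 − 0.66)] ≈ 3.2883
Total items = 3.2883 × 15 = 49.32, rounded up to 50.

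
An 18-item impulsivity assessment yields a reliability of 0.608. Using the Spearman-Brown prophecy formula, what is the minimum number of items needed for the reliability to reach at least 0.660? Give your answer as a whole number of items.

n = [0.660 × 0.392] / [0.608 × 0.340]
n = 0.258720 / 0.206720 ≈ 1.2515
So the test needs 1.2515 × 18 ≈ 22.53 items; rounding up, 23.

23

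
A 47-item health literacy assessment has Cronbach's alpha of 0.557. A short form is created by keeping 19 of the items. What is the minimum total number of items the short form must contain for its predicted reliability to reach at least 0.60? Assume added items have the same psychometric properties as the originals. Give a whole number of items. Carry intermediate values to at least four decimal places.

57

First, r for the 19-item form: n = 19/47 = 0.4043, so r_19 = 0.4043·0.557/(1 + (0.4043 − 1)·0.557) = 0.3370
Then solve for n' with r_old = 0.3370, r_target = 0.60: n' = 0.60(1 − 0.3370)/[0.3370(1 − 0.60)] = 2.9510
Total items = 2.9510 × 19 = 56.07, rounded up to 57.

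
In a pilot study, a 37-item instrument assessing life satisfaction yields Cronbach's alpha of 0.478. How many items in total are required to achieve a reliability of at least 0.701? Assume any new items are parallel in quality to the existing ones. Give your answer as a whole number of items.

Spearman-Brown solved for the length factor n:
n = r*(1 − r) / [ r (1 − r*) ]
n = 0.701 × (1 − 0.478) / [ 0.478 × (1 − 0.701) ]
  = 0.365922 / 0.142922 = 2.5603
Items needed = n × 37 = 2.5603 × 37 ≈ 94.73 → round up to 95

95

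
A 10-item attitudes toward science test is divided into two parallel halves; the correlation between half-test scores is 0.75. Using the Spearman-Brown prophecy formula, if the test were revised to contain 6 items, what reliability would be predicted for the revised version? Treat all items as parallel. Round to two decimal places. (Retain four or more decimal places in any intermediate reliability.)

0.78

Full-test reliability from the split-half r: r_full = 2(0.75)/(1 + 0.75) = 0.8571
Then adjust to 6 items: n = 6/10 = 0.6000
r_new = n·r_full / (1 + (n − 1)·r_full) = 0.5143 / 0.6572 ≈ 0.7826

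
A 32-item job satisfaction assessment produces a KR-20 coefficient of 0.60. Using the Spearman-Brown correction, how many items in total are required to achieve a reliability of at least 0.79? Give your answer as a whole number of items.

Rearranging the Spearman-Brown formula for n,
n = r_target (1 − r_old) / [ r_old (1 − r_target) ]
n = [0.79 × 0.40] / [0.60 × 0.21]
n = 0.3160 / 0.1260 ≈ 2.5079
2.5079 × 32 = 80.25 → 81 items

81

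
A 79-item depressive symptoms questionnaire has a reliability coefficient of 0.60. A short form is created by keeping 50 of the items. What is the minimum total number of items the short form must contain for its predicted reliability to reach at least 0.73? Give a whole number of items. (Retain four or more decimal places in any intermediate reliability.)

First, r for the 50-item form: n = 50/79 = 0.6329, so r_50 = 0.6329·0.60/(1 + (0.6329 − 1)·0.60) = 0.4870
Length factor from the short form to reach 0.73: n' = 0.73(1 − 0.4870) / [0.4870(1 − 0.73)] ≈ 2.8480
Items = 2.8480 × 50 ≈ 142.40 → 143

143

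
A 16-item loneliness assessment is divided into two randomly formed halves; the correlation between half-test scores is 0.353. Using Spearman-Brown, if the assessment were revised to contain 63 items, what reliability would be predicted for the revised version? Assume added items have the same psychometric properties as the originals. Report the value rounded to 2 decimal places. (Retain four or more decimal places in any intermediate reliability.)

0.81

Spearman-Brown correction (n = 2): r_full = 2·0.353/(1 + 0.353) = 0.5218
Length factor from 16 to 63 items: n = 63/16 = 3.9375
r_new = n·r_full / (1 + (n − 1)·r_full) = 2.0546 / 2.5328 ≈ 0.8112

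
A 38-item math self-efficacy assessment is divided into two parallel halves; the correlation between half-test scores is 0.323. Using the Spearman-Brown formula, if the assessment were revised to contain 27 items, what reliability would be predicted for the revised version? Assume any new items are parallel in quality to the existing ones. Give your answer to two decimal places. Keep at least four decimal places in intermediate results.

Full-test reliability from the split-half r: r_full = 2(0.323)/(1 + 0.323) = 0.4883
Length factor from 38 to 27 items: n = 27/38 = 0.7105
r_new = n·r_full / (1 + (n − 1)·r_full) = 0.3469 / 0.8586 ≈ 0.4040

0.40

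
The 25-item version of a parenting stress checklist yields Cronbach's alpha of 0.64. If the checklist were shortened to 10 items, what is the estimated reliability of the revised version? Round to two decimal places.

The new length is 10/25 = 0.4 times the old.
Apply the Spearman-Brown prophecy formula, r' = nr / [1 + (n − 1)r]:
r_new = (0.4 × 0.64) / (1 + (0.4 − 1) × 0.64)
r_new = 0.2560 / 0.6160 ≈ 0.4156

0.42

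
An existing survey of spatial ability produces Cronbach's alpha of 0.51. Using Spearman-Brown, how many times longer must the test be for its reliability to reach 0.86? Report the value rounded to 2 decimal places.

n = [0.86 × 0.49] / [0.51 × 0.14]
  = 0.4214 / 0.0714 = 5.9020

5.90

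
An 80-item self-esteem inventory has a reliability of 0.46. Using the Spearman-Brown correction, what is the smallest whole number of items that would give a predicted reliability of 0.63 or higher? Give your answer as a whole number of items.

160

Invert Spearman-Brown to solve for n:
n = r*(1 − r) / [ r (1 − r*) ]
n = 0.63(1 − 0.46) / [0.46(1 − 0.63)]
  = 0.3402 / 0.1702 = 1.9988
1.9988 × 80 = 159.90 → 160 items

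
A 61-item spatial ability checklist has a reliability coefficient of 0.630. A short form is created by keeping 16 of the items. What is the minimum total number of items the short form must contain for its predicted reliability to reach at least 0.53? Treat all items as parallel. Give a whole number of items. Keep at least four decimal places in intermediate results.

41

First, r for the 16-item form: n = 16/61 = 0.2623, so r_16 = 0.2623·0.630/(1 + (0.2623 − 1)·0.630) = 0.3087
Then solve for n' with r_old = 0.3087, r_target = 0.53: n' = 0.53(1 − 0.3087)/[0.3087(1 − 0.53)] = 2.5253
Total items = 2.5253 × 16 = 40.40, rounded up to 41.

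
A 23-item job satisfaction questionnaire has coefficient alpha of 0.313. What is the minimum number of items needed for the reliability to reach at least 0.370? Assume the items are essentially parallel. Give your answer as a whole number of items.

30

n = [0.370 × 0.687] / [0.313 × 0.630]
  = 0.254190 / 0.197190 = 1.2891
So the test needs 1.2891 × 23 ≈ 29.65 items; rounding up, 30.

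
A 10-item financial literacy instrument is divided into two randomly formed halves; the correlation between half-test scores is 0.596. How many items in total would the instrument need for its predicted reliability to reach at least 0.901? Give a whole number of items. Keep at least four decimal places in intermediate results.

Corrected full-test reliability: r_full = 2 × 0.596 / (1 + 0.596) ≈ 0.7469
Solve Spearman-Brown for n: n = 0.901(1 − 0.7469) / [0.7469(1 − 0.901)] = 3.0840
Required items = 3.0840 × 10 = 30.84, so 31 items.

31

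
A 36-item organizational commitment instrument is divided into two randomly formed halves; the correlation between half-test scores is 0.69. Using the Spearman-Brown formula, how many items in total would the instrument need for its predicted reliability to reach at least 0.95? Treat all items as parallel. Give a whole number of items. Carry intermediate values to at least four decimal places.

154

Corrected full-test reliability: r_full = 2 × 0.69 / (1 + 0.69) ≈ 0.8166
n = r_tgt(1 − r_full) / [r_full(1 − r_tgt)] = 0.95 × 0.1834 / (0.8166 × 0.05) ≈ 4.2672
Items = 4.2672 × 36 ≈ 153.62 → 154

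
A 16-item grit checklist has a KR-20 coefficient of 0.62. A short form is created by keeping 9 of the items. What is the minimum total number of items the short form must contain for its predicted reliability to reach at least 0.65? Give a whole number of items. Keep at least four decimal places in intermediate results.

Short-form reliability: n = 9/16 = 0.5625; r_9 = n·r/(1+(n−1)r) ≈ 0.4786
Length factor from the short form to reach 0.65: n' = 0.65(1 − 0.4786) / [0.4786(1 − 0.65)] ≈ 2.0232
Total items = 2.0232 × 9 = 18.21, rounded up to 19.

19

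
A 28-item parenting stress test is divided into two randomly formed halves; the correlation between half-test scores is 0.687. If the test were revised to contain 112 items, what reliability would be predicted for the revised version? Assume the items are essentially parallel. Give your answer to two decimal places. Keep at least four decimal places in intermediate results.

0.95

First correct the split-half correlation to full-test reliability: r_full = 2 × 0.687 / (1 + 0.687) ≈ 0.8145
Then adjust to 112 items: n = 112/28 = 4.0000
r_new = n·r_full / (1 + (n − 1)·r_full) = 3.2580 / 3.4435 ≈ 0.9461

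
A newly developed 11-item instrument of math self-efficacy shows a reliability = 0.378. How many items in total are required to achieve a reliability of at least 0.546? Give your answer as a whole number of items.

22

Rearranging the Spearman-Brown formula for n,
n = r_target (1 − r_old) / [ r_old (1 − r_target) ]
n = [0.546 × 0.622] / [0.378 × 0.454]
  = 0.339612 / 0.171612 = 1.9790
So the test needs 1.9790 × 11 ≈ 21.77 items; rounding up, 22.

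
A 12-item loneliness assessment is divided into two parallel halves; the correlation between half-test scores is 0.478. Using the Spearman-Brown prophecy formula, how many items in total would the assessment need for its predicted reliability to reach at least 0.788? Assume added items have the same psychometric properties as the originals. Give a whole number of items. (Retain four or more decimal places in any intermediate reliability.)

Corrected full-test reliability: r_full = 2 × 0.478 / (1 + 0.478) ≈ 0.6468
n = r_tgt(1 − r_full) / [r_full(1 − r_tgt)] = 0.788 × 0.3532 / (0.6468 × 0.212) ≈ 2.0297
Items = 2.0297 × 12 ≈ 24.36 → 25

25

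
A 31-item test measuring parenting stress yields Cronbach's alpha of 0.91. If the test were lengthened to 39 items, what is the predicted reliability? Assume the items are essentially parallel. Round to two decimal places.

0.93

n = 39/31 = 1.2581
r_new = (1.2581 × 0.91) / (1 + (1.2581 − 1) × 0.91)
     = 1.1449 / 1.2349 = 0.9271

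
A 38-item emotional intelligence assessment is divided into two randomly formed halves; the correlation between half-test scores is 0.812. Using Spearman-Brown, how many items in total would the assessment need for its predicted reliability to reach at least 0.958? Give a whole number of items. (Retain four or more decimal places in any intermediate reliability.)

101

r_full = 2(0.812)/(1 + 0.812) = 0.8962
Solve Spearman-Brown for n: n = 0.958(1 − 0.8962) / [0.8962(1 − 0.958)] = 2.6419
Required items = 2.6419 × 38 = 100.39, so 101 items.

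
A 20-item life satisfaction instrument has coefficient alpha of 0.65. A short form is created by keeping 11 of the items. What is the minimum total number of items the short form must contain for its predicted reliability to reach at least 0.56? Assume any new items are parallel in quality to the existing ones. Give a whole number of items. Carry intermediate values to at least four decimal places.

First, r for the 11-item form: n = 11/20 = 0.5500, so r_11 = 0.5500·0.65/(1 + (0.5500 − 1)·0.65) = 0.5053
Length factor from the short form to reach 0.56: n' = 0.56(1 − 0.5053) / [0.5053(1 − 0.56)] ≈ 1.2460
Total items = 1.2460 × 11 = 13.71, rounded up to 14.

14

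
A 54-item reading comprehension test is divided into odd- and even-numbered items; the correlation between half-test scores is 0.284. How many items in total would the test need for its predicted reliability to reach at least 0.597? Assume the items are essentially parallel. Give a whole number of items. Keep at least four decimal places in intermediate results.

r_full = 2(0.284)/(1 + 0.284) = 0.4424
Solve Spearman-Brown for n: n = 0.597(1 − 0.4424) / [0.4424(1 − 0.597)] = 1.8671
Required items = 1.8671 × 54 = 100.82, so 101 items.

101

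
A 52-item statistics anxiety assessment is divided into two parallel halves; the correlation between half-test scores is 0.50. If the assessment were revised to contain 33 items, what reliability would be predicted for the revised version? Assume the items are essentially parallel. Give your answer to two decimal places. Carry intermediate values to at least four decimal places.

Spearman-Brown correction (n = 2): r_full = 2·0.50/(1 + 0.50) = 0.6667
Length factor from 52 to 33 items: n = 33/52 = 0.6346
r_new = n·r_full / (1 + (n − 1)·r_full) = 0.4231 / 0.7564 ≈ 0.5594

0.56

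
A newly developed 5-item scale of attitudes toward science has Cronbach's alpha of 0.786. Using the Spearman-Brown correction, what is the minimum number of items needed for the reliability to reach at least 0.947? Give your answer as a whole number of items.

25

Rearranging the Spearman-Brown formula for n,
n = r*(1 − r) / [ r (1 − r*) ]
n = 0.947 × (1 − 0.786) / [ 0.786 × (1 − 0.947) ]
  = 0.202658 / 0.041658 = 4.8648
Items needed = n × 5 = 4.8648 × 5 ≈ 24.32 → round up to 25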